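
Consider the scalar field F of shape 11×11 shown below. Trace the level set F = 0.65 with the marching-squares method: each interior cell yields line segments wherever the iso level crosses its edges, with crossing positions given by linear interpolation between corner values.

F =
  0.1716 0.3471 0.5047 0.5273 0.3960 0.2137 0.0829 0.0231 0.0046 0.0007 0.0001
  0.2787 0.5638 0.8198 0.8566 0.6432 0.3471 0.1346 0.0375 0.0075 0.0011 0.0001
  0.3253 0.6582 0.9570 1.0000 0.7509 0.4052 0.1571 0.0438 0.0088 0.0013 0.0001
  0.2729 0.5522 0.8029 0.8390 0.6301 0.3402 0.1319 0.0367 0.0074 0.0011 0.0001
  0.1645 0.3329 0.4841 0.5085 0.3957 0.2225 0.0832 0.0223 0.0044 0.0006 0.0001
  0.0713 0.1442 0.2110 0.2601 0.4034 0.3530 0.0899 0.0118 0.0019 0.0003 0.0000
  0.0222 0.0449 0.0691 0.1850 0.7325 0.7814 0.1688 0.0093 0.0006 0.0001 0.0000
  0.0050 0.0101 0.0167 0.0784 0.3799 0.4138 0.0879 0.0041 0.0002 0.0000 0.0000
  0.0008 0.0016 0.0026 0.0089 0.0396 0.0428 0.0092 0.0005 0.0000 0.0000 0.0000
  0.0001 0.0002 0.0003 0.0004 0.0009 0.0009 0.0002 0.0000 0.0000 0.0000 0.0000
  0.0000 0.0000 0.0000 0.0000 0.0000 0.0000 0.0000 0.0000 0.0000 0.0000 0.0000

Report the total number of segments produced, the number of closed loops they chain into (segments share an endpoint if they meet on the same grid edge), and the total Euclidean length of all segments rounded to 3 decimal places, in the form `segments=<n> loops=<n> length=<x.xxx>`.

cell (0,1): code 0100 → (0.461,2.000)–(1.000,1.337)
cell (0,2): code 1100 → (0.373,3.000)–(0.461,2.000)
cell (0,3): code 1000 → (1.000,3.968)–(0.373,3.000)
cell (1,0): code 0100 → (1.913,1.000)–(2.000,0.975)
cell (1,1): code 1110 → (1.000,1.337)–(1.913,1.000)
cell (1,3): code 1101 → (1.063,4.000)–(1.000,3.968)
cell (1,4): code 1000 → (2.000,4.292)–(1.063,4.000)
cell (2,0): code 0010 → (2.000,0.975)–(2.077,1.000)
cell (2,1): code 0111 → (2.077,1.000)–(3.000,1.390)
cell (2,3): code 1011 → (3.000,3.905)–(2.835,4.000)
cell (2,4): code 0001 → (2.835,4.000)–(2.000,4.292)
cell (3,1): code 0010 → (3.000,1.390)–(3.480,2.000)
cell (3,2): code 0011 → (3.480,2.000)–(3.572,3.000)
cell (3,3): code 0001 → (3.572,3.000)–(3.000,3.905)
cell (5,3): code 0100 → (5.749,4.000)–(6.000,3.849)
cell (5,4): code 1100 → (5.693,5.000)–(5.749,4.000)
cell (5,5): code 1000 → (6.000,5.214)–(5.693,5.000)
cell (6,3): code 0010 → (6.000,3.849)–(6.234,4.000)
cell (6,4): code 0011 → (6.234,4.000)–(6.357,5.000)
cell (6,5): code 0001 → (6.357,5.000)–(6.000,5.214)
total: 20 segments, chained into 2 closed loop(s), length Σ = 13.507225

segments=20 loops=2 length=13.507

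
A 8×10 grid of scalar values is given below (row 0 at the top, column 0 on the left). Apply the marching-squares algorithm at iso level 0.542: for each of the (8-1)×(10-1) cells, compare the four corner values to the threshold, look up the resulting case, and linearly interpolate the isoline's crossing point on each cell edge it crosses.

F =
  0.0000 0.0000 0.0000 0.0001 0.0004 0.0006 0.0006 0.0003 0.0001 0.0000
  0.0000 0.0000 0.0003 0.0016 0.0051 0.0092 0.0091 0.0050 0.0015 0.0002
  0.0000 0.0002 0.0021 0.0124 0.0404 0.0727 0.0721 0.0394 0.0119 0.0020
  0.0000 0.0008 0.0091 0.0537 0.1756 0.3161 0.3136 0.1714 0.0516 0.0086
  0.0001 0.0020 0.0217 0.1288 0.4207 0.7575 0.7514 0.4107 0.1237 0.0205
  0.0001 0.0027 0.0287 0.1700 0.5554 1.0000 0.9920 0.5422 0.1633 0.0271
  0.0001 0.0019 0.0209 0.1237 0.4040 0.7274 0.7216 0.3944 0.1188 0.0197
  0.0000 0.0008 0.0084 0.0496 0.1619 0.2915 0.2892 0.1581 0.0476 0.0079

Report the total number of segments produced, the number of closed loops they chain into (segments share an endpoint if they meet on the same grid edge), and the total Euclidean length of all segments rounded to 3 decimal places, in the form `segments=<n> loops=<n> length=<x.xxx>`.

segments=14 loops=1 length=9.332

cell (3,4): code 0100 → (3.512,5.000)–(4.000,4.360)
cell (3,5): code 1100 → (3.522,6.000)–(3.512,5.000)
cell (3,6): code 1000 → (4.000,6.615)–(3.522,6.000)
cell (4,3): code 0100 → (4.901,4.000)–(5.000,3.965)
cell (4,4): code 1110 → (4.000,4.360)–(4.901,4.000)
cell (4,6): code 1101 → (4.998,7.000)–(4.000,6.615)
cell (4,7): code 1000 → (5.000,7.001)–(4.998,7.000)
cell (5,3): code 0010 → (5.000,3.965)–(5.089,4.000)
cell (5,4): code 0111 → (5.089,4.000)–(6.000,4.427)
cell (5,6): code 1011 → (6.000,6.549)–(5.001,7.000)
cell (5,7): code 0001 → (5.001,7.000)–(5.000,7.001)
cell (6,4): code 0010 → (6.000,4.427)–(6.425,5.000)
cell (6,5): code 0011 → (6.425,5.000)–(6.415,6.000)
cell (6,6): code 0001 → (6.415,6.000)–(6.000,6.549)
total: 14 segments, chained into 1 closed loop(s), length Σ = 9.331817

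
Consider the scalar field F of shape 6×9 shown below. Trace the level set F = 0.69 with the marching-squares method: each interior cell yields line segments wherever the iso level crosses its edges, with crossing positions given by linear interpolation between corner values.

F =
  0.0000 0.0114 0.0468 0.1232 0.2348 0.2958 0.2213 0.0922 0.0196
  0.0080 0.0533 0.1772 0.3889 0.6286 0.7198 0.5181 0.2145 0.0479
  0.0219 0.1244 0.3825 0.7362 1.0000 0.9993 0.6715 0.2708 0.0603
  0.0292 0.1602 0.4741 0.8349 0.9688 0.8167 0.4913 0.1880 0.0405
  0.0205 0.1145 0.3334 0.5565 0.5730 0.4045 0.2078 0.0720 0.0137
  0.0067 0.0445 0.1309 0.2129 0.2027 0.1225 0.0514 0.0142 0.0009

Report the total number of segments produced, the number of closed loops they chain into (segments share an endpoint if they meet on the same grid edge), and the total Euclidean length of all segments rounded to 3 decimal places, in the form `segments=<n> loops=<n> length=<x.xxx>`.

cell (0,4): code 0100 → (0.930,5.000)–(1.000,4.673)
cell (0,5): code 1000 → (1.000,5.148)–(0.930,5.000)
cell (1,2): code 0100 → (1.867,3.000)–(2.000,2.869)
cell (1,3): code 1100 → (1.165,4.000)–(1.867,3.000)
cell (1,4): code 1110 → (1.000,4.673)–(1.165,4.000)
cell (1,5): code 1001 → (2.000,5.944)–(1.000,5.148)
cell (2,2): code 0110 → (2.000,2.869)–(3.000,2.598)
cell (2,5): code 1001 → (3.000,5.389)–(2.000,5.944)
cell (3,2): code 0010 → (3.000,2.598)–(3.520,3.000)
cell (3,3): code 0011 → (3.520,3.000)–(3.704,4.000)
cell (3,4): code 0011 → (3.704,4.000)–(3.307,5.000)
cell (3,5): code 0001 → (3.307,5.000)–(3.000,5.389)
total: 12 segments, chained into 1 closed loop(s), length Σ = 9.302684

segments=12 loops=1 length=9.303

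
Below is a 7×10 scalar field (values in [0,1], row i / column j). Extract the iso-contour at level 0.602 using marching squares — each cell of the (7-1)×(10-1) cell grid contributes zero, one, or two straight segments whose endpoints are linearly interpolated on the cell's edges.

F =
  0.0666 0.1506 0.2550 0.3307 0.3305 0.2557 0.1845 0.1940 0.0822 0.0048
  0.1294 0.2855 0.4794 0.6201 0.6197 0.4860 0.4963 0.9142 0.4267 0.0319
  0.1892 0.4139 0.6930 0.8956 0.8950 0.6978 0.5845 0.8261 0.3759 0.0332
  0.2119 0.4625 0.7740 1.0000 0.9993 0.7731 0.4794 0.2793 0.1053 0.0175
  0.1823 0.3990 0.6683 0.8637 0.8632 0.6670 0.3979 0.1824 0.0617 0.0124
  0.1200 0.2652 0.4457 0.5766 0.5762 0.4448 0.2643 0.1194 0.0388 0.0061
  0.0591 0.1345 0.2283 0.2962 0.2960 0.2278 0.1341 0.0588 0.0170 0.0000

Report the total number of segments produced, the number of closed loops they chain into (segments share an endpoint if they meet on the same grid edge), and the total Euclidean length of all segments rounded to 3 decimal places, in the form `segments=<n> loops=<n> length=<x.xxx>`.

segments=22 loops=2 length=18.452

cell (0,2): code 0100 → (0.937,3.000)–(1.000,2.871)
cell (0,3): code 1100 → (0.939,4.000)–(0.937,3.000)
cell (0,4): code 1000 → (1.000,4.132)–(0.939,4.000)
cell (0,6): code 0100 → (0.567,7.000)–(1.000,6.253)
cell (0,7): code 1000 → (1.000,7.640)–(0.567,7.000)
cell (1,1): code 0100 → (1.574,2.000)–(2.000,1.674)
cell (1,2): code 1110 → (1.000,2.871)–(1.574,2.000)
cell (1,4): code 1101 → (1.548,5.000)–(1.000,4.132)
cell (1,5): code 1000 → (2.000,5.846)–(1.548,5.000)
cell (1,6): code 0110 → (1.000,6.253)–(2.000,6.072)
cell (1,7): code 1001 → (2.000,7.498)–(1.000,7.640)
cell (2,1): code 0110 → (2.000,1.674)–(3.000,1.448)
cell (2,5): code 1001 → (3.000,5.583)–(2.000,5.846)
cell (2,6): code 0010 → (2.000,6.072)–(2.410,7.000)
cell (2,7): code 0001 → (2.410,7.000)–(2.000,7.498)
cell (3,1): code 0110 → (3.000,1.448)–(4.000,1.754)
cell (3,5): code 1001 → (4.000,5.242)–(3.000,5.583)
cell (4,1): code 0010 → (4.000,1.754)–(4.298,2.000)
cell (4,2): code 0011 → (4.298,2.000)–(4.912,3.000)
cell (4,3): code 0011 → (4.912,3.000)–(4.910,4.000)
cell (4,4): code 0011 → (4.910,4.000)–(4.293,5.000)
cell (4,5): code 0001 → (4.293,5.000)–(4.000,5.242)
total: 22 segments, chained into 2 closed loop(s), length Σ = 18.451885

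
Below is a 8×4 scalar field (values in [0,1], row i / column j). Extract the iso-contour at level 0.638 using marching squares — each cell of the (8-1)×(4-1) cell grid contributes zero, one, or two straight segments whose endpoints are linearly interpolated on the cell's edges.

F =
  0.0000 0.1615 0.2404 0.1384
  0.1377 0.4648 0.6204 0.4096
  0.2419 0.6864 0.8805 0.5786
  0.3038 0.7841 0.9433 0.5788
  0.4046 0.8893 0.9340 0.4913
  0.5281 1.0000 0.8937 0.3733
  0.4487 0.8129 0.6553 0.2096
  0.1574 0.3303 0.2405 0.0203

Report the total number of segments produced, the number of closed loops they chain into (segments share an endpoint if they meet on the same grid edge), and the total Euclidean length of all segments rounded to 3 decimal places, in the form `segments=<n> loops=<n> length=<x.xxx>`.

cell (1,0): code 0100 → (1.782,1.000)–(2.000,0.891)
cell (1,1): code 1100 → (1.068,2.000)–(1.782,1.000)
cell (1,2): code 1000 → (2.000,2.803)–(1.068,2.000)
cell (2,0): code 0110 → (2.000,0.891)–(3.000,0.696)
cell (2,2): code 1001 → (3.000,2.838)–(2.000,2.803)
cell (3,0): code 0110 → (3.000,0.696)–(4.000,0.482)
cell (3,2): code 1001 → (4.000,2.669)–(3.000,2.838)
cell (4,0): code 0110 → (4.000,0.482)–(5.000,0.233)
cell (4,2): code 1001 → (5.000,2.491)–(4.000,2.669)
cell (5,0): code 0110 → (5.000,0.233)–(6.000,0.520)
cell (5,2): code 1001 → (6.000,2.039)–(5.000,2.491)
cell (6,0): code 0010 → (6.000,0.520)–(6.362,1.000)
cell (6,1): code 0011 → (6.362,1.000)–(6.042,2.000)
cell (6,2): code 0001 → (6.042,2.000)–(6.000,2.039)
total: 14 segments, chained into 1 closed loop(s), length Σ = 12.652509

segments=14 loops=1 length=12.653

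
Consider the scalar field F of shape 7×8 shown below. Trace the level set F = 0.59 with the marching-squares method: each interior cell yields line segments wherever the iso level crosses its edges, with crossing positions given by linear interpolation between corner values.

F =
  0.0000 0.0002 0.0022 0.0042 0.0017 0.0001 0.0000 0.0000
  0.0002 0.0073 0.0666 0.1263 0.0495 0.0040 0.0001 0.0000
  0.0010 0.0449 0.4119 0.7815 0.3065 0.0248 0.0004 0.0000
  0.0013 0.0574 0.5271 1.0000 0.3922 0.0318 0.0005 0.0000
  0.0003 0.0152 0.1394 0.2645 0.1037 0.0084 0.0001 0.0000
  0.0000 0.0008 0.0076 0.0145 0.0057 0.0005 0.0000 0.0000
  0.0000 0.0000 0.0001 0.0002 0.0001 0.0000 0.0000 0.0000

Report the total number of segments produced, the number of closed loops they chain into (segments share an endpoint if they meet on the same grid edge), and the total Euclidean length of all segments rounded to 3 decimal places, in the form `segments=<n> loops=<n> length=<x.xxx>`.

segments=6 loops=1 length=5.094

cell (1,2): code 0100 → (1.708,3.000)–(2.000,2.482)
cell (1,3): code 1000 → (2.000,3.403)–(1.708,3.000)
cell (2,2): code 0110 → (2.000,2.482)–(3.000,2.133)
cell (2,3): code 1001 → (3.000,3.675)–(2.000,3.403)
cell (3,2): code 0010 → (3.000,2.133)–(3.557,3.000)
cell (3,3): code 0001 → (3.557,3.000)–(3.000,3.675)
total: 6 segments, chained into 1 closed loop(s), length Σ = 5.093945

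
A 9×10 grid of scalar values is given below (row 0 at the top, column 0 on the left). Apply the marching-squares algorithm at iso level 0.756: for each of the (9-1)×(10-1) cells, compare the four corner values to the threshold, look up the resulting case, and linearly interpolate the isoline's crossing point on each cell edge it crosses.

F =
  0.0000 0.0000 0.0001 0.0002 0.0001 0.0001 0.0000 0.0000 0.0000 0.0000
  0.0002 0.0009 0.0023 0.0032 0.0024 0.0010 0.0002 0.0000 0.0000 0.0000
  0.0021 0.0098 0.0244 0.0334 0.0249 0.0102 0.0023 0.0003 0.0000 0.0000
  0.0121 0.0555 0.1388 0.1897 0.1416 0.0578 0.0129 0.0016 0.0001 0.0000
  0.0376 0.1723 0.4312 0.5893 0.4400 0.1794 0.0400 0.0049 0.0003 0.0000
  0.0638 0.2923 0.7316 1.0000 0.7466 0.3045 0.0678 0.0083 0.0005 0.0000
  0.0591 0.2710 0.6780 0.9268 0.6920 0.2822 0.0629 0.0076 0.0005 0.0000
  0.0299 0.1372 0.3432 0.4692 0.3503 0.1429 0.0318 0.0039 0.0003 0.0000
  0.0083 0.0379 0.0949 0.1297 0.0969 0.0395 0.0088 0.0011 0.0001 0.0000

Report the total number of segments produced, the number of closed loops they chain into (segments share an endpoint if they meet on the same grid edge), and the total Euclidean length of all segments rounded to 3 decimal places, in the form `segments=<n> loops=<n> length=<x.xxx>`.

cell (4,2): code 0100 → (4.406,3.000)–(5.000,2.091)
cell (4,3): code 1000 → (5.000,3.963)–(4.406,3.000)
cell (5,2): code 0110 → (5.000,2.091)–(6.000,2.314)
cell (5,3): code 1001 → (6.000,3.727)–(5.000,3.963)
cell (6,2): code 0010 → (6.000,2.314)–(6.373,3.000)
cell (6,3): code 0001 → (6.373,3.000)–(6.000,3.727)
total: 6 segments, chained into 1 closed loop(s), length Σ = 5.868272

segments=6 loops=1 length=5.868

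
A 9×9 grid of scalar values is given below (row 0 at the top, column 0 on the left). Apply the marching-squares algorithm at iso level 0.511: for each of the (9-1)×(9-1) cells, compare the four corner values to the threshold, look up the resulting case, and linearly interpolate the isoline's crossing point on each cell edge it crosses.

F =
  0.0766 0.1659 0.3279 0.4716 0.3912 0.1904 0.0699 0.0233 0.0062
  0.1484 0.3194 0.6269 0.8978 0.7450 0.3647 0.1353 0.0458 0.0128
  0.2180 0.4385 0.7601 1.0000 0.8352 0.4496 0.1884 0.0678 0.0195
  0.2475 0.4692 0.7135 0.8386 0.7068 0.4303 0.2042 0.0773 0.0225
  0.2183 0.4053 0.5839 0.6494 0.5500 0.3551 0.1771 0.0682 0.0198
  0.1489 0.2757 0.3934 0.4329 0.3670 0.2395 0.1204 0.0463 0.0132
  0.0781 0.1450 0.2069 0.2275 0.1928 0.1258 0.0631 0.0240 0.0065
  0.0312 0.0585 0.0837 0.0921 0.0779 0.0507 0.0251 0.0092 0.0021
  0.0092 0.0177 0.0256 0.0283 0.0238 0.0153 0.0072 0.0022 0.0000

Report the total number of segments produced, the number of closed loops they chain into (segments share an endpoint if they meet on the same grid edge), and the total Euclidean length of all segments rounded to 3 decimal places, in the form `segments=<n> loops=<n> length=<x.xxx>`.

segments=14 loops=1 length=12.890

cell (0,1): code 0100 → (0.612,2.000)–(1.000,1.623)
cell (0,2): code 1100 → (0.092,3.000)–(0.612,2.000)
cell (0,3): code 1100 → (0.339,4.000)–(0.092,3.000)
cell (0,4): code 1000 → (1.000,4.615)–(0.339,4.000)
cell (1,1): code 0110 → (1.000,1.623)–(2.000,1.225)
cell (1,4): code 1001 → (2.000,4.841)–(1.000,4.615)
cell (2,1): code 0110 → (2.000,1.225)–(3.000,1.171)
cell (2,4): code 1001 → (3.000,4.708)–(2.000,4.841)
cell (3,1): code 0110 → (3.000,1.171)–(4.000,1.592)
cell (3,4): code 1001 → (4.000,4.200)–(3.000,4.708)
cell (4,1): code 0010 → (4.000,1.592)–(4.383,2.000)
cell (4,2): code 0011 → (4.383,2.000)–(4.639,3.000)
cell (4,3): code 0011 → (4.639,3.000)–(4.213,4.000)
cell (4,4): code 0001 → (4.213,4.000)–(4.000,4.200)
total: 14 segments, chained into 1 closed loop(s), length Σ = 12.890247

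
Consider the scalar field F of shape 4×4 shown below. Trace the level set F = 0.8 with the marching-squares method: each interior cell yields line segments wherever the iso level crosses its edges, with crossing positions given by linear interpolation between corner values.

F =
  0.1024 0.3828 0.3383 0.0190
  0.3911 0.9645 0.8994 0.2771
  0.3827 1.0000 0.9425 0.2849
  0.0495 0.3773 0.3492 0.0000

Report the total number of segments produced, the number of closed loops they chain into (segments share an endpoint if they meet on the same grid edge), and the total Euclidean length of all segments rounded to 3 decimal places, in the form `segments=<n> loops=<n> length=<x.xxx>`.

cell (0,0): code 0100 → (0.717,1.000)–(1.000,0.713)
cell (0,1): code 1100 → (0.823,2.000)–(0.717,1.000)
cell (0,2): code 1000 → (1.000,2.160)–(0.823,2.000)
cell (1,0): code 0110 → (1.000,0.713)–(2.000,0.676)
cell (1,2): code 1001 → (2.000,2.217)–(1.000,2.160)
cell (2,0): code 0010 → (2.000,0.676)–(2.321,1.000)
cell (2,1): code 0011 → (2.321,1.000)–(2.240,2.000)
cell (2,2): code 0001 → (2.240,2.000)–(2.000,2.217)
total: 8 segments, chained into 1 closed loop(s), length Σ = 5.432212

segments=8 loops=1 length=5.432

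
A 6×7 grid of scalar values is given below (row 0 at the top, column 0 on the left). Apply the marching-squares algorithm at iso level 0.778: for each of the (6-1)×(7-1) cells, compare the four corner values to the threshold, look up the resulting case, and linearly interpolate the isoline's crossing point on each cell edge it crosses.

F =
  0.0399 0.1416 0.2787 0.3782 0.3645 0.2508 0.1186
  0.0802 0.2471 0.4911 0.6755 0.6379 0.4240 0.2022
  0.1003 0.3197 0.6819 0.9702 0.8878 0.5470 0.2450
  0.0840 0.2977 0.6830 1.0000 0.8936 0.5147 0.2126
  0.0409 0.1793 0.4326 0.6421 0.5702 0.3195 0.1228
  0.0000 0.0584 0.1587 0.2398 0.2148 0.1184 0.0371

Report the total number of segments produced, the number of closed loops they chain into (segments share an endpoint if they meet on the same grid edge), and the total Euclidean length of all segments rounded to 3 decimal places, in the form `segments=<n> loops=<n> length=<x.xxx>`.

segments=8 loops=1 length=6.940

cell (1,2): code 0100 → (1.348,3.000)–(2.000,2.333)
cell (1,3): code 1100 → (1.561,4.000)–(1.348,3.000)
cell (1,4): code 1000 → (2.000,4.322)–(1.561,4.000)
cell (2,2): code 0110 → (2.000,2.333)–(3.000,2.300)
cell (2,4): code 1001 → (3.000,4.305)–(2.000,4.322)
cell (3,2): code 0010 → (3.000,2.300)–(3.620,3.000)
cell (3,3): code 0011 → (3.620,3.000)–(3.357,4.000)
cell (3,4): code 0001 → (3.357,4.000)–(3.000,4.305)
total: 8 segments, chained into 1 closed loop(s), length Σ = 6.940010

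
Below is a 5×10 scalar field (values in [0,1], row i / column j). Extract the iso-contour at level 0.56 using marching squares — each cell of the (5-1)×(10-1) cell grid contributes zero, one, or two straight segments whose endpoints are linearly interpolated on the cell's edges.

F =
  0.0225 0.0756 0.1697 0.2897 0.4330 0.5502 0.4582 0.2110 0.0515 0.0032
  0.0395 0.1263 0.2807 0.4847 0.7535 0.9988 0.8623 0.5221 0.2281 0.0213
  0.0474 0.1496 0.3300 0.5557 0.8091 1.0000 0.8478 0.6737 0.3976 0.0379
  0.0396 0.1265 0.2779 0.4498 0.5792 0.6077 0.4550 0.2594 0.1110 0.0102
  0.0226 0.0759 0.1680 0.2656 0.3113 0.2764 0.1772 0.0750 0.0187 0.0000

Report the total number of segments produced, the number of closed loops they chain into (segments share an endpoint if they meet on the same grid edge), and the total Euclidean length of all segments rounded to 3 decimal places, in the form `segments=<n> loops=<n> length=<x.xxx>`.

segments=14 loops=1 length=11.505

cell (0,3): code 0100 → (0.396,4.000)–(1.000,3.280)
cell (0,4): code 1100 → (0.022,5.000)–(0.396,4.000)
cell (0,5): code 1100 → (0.252,6.000)–(0.022,5.000)
cell (0,6): code 1000 → (1.000,6.889)–(0.252,6.000)
cell (1,3): code 0110 → (1.000,3.280)–(2.000,3.017)
cell (1,6): code 1101 → (1.250,7.000)–(1.000,6.889)
cell (1,7): code 1000 → (2.000,7.412)–(1.250,7.000)
cell (2,3): code 0110 → (2.000,3.017)–(3.000,3.852)
cell (2,5): code 1011 → (3.000,5.312)–(2.733,6.000)
cell (2,6): code 0011 → (2.733,6.000)–(2.274,7.000)
cell (2,7): code 0001 → (2.274,7.000)–(2.000,7.412)
cell (3,3): code 0010 → (3.000,3.852)–(3.072,4.000)
cell (3,4): code 0011 → (3.072,4.000)–(3.144,5.000)
cell (3,5): code 0001 → (3.144,5.000)–(3.000,5.312)
total: 14 segments, chained into 1 closed loop(s), length Σ = 11.504908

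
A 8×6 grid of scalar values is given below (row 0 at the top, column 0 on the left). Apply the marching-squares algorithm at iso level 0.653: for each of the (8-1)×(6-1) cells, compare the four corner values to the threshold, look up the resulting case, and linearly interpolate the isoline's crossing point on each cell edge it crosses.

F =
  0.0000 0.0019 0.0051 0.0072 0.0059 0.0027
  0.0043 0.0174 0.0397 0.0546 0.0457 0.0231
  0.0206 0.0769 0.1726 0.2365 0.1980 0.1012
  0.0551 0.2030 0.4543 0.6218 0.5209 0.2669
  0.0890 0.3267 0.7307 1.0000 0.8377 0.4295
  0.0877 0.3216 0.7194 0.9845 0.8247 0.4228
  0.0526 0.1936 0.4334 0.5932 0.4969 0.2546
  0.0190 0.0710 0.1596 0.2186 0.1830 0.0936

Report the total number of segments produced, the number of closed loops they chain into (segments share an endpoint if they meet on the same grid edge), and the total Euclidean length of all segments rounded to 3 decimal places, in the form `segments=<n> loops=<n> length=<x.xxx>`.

segments=10 loops=1 length=8.506

cell (3,1): code 0100 → (3.719,2.000)–(4.000,1.808)
cell (3,2): code 1100 → (3.082,3.000)–(3.719,2.000)
cell (3,3): code 1100 → (3.417,4.000)–(3.082,3.000)
cell (3,4): code 1000 → (4.000,4.452)–(3.417,4.000)
cell (4,1): code 0110 → (4.000,1.808)–(5.000,1.833)
cell (4,4): code 1001 → (5.000,4.427)–(4.000,4.452)
cell (5,1): code 0010 → (5.000,1.833)–(5.232,2.000)
cell (5,2): code 0011 → (5.232,2.000)–(5.847,3.000)
cell (5,3): code 0011 → (5.847,3.000)–(5.524,4.000)
cell (5,4): code 0001 → (5.524,4.000)–(5.000,4.427)
total: 10 segments, chained into 1 closed loop(s), length Σ = 8.505873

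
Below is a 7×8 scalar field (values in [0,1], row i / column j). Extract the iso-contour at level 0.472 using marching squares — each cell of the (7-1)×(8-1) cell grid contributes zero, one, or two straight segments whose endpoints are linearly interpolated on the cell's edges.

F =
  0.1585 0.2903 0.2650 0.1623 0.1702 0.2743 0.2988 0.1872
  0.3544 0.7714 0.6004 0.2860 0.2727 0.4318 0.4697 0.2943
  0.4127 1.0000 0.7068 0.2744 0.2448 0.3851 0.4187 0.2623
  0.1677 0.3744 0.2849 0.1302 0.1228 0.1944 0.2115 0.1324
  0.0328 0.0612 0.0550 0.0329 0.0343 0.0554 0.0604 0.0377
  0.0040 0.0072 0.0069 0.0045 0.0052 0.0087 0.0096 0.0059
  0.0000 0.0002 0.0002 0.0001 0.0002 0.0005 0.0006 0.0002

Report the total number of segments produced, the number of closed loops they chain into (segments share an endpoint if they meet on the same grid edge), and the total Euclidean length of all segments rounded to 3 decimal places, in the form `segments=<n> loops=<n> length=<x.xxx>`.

segments=8 loops=1 length=7.615

cell (0,0): code 0100 → (0.378,1.000)–(1.000,0.282)
cell (0,1): code 1100 → (0.617,2.000)–(0.378,1.000)
cell (0,2): code 1000 → (1.000,2.408)–(0.617,2.000)
cell (1,0): code 0110 → (1.000,0.282)–(2.000,0.101)
cell (1,2): code 1001 → (2.000,2.543)–(1.000,2.408)
cell (2,0): code 0010 → (2.000,0.101)–(2.844,1.000)
cell (2,1): code 0011 → (2.844,1.000)–(2.557,2.000)
cell (2,2): code 0001 → (2.557,2.000)–(2.000,2.543)
total: 8 segments, chained into 1 closed loop(s), length Σ = 7.614647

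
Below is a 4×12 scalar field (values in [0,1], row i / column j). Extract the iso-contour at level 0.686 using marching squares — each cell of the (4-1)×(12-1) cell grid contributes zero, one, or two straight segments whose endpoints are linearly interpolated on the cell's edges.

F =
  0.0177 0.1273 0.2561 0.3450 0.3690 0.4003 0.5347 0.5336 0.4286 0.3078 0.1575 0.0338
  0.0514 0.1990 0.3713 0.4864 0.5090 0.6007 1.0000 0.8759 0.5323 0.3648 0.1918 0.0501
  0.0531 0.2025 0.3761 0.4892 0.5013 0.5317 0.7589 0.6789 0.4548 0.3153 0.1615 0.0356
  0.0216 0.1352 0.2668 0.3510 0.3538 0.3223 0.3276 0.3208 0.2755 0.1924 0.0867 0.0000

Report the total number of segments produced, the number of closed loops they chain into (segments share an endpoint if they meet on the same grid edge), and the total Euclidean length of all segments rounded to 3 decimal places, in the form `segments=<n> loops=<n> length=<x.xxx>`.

segments=8 loops=1 length=6.426

cell (0,5): code 0100 → (0.325,6.000)–(1.000,5.214)
cell (0,6): code 1100 → (0.445,7.000)–(0.325,6.000)
cell (0,7): code 1000 → (1.000,7.553)–(0.445,7.000)
cell (1,5): code 0110 → (1.000,5.214)–(2.000,5.679)
cell (1,6): code 1011 → (2.000,6.911)–(1.964,7.000)
cell (1,7): code 0001 → (1.964,7.000)–(1.000,7.553)
cell (2,5): code 0010 → (2.000,5.679)–(2.169,6.000)
cell (2,6): code 0001 → (2.169,6.000)–(2.000,6.911)
total: 8 segments, chained into 1 closed loop(s), length Σ = 6.425949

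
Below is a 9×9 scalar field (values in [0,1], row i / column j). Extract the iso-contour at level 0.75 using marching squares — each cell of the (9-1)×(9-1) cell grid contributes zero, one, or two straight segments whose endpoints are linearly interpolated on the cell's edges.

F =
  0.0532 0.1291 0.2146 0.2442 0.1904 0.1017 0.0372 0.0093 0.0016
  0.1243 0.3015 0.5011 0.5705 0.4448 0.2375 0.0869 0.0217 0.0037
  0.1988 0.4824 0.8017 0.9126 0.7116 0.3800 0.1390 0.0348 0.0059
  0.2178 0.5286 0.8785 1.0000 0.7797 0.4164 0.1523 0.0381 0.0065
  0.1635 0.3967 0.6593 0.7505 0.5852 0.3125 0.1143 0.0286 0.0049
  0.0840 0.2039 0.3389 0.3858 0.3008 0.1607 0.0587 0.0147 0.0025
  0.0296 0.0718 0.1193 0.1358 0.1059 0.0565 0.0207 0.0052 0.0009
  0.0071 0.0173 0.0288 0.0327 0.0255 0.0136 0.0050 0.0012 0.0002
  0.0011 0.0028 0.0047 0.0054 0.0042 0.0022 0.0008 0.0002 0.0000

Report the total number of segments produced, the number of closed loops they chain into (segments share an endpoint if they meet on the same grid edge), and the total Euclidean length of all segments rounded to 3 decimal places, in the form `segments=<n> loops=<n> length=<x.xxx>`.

cell (1,1): code 0100 → (1.828,2.000)–(2.000,1.838)
cell (1,2): code 1100 → (1.525,3.000)–(1.828,2.000)
cell (1,3): code 1000 → (2.000,3.809)–(1.525,3.000)
cell (2,1): code 0110 → (2.000,1.838)–(3.000,1.633)
cell (2,3): code 1101 → (2.564,4.000)–(2.000,3.809)
cell (2,4): code 1000 → (3.000,4.082)–(2.564,4.000)
cell (3,1): code 0010 → (3.000,1.633)–(3.586,2.000)
cell (3,2): code 0111 → (3.586,2.000)–(4.000,2.995)
cell (3,3): code 1011 → (4.000,3.003)–(3.153,4.000)
cell (3,4): code 0001 → (3.153,4.000)–(3.000,4.082)
cell (4,2): code 0010 → (4.000,2.995)–(4.001,3.000)
cell (4,3): code 0001 → (4.001,3.000)–(4.000,3.003)
total: 12 segments, chained into 1 closed loop(s), length Σ = 7.538882

segments=12 loops=1 length=7.539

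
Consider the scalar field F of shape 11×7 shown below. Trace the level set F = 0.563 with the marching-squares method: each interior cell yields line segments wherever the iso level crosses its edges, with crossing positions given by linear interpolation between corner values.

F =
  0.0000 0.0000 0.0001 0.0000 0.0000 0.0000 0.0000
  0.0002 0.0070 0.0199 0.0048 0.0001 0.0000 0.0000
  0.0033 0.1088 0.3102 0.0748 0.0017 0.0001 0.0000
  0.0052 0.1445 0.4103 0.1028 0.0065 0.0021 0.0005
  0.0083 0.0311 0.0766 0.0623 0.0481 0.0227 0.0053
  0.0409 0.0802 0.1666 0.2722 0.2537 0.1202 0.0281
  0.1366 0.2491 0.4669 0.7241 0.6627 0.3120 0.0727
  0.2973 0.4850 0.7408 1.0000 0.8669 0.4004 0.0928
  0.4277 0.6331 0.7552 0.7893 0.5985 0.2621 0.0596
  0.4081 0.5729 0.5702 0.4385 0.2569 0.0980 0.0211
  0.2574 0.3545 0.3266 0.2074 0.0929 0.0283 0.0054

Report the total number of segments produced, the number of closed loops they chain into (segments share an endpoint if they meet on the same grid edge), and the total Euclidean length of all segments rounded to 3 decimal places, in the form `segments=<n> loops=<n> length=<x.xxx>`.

segments=16 loops=1 length=11.433

cell (5,2): code 0100 → (5.644,3.000)–(6.000,2.374)
cell (5,3): code 1100 → (5.756,4.000)–(5.644,3.000)
cell (5,4): code 1000 → (6.000,4.284)–(5.756,4.000)
cell (6,1): code 0100 → (6.351,2.000)–(7.000,1.305)
cell (6,2): code 1110 → (6.000,2.374)–(6.351,2.000)
cell (6,4): code 1001 → (7.000,4.651)–(6.000,4.284)
cell (7,0): code 0100 → (7.527,1.000)–(8.000,0.659)
cell (7,1): code 1110 → (7.000,1.305)–(7.527,1.000)
cell (7,4): code 1001 → (8.000,4.106)–(7.000,4.651)
cell (8,0): code 0110 → (8.000,0.659)–(9.000,0.940)
cell (8,2): code 1011 → (9.000,2.055)–(8.645,3.000)
cell (8,3): code 0011 → (8.645,3.000)–(8.104,4.000)
cell (8,4): code 0001 → (8.104,4.000)–(8.000,4.106)
cell (9,0): code 0010 → (9.000,0.940)–(9.045,1.000)
cell (9,1): code 0011 → (9.045,1.000)–(9.030,2.000)
cell (9,2): code 0001 → (9.030,2.000)–(9.000,2.055)
total: 16 segments, chained into 1 closed loop(s), length Σ = 11.433056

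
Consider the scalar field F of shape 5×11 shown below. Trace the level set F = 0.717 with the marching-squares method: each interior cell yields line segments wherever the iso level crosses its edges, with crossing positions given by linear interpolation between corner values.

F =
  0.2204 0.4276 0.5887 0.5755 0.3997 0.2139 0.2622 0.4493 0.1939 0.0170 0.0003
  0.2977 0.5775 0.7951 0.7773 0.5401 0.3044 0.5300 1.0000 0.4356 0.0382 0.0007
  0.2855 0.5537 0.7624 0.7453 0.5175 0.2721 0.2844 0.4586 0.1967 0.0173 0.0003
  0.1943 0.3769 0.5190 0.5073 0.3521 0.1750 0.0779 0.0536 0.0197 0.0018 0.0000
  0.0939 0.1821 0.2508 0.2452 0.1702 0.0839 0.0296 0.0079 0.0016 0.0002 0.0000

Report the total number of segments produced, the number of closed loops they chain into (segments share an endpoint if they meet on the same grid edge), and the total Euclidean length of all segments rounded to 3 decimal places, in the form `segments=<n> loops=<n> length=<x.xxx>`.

cell (0,1): code 0100 → (0.622,2.000)–(1.000,1.641)
cell (0,2): code 1100 → (0.701,3.000)–(0.622,2.000)
cell (0,3): code 1000 → (1.000,3.254)–(0.701,3.000)
cell (0,6): code 0100 → (0.486,7.000)–(1.000,6.398)
cell (0,7): code 1000 → (1.000,7.501)–(0.486,7.000)
cell (1,1): code 0110 → (1.000,1.641)–(2.000,1.782)
cell (1,3): code 1001 → (2.000,3.124)–(1.000,3.254)
cell (1,6): code 0010 → (1.000,6.398)–(1.523,7.000)
cell (1,7): code 0001 → (1.523,7.000)–(1.000,7.501)
cell (2,1): code 0010 → (2.000,1.782)–(2.187,2.000)
cell (2,2): code 0011 → (2.187,2.000)–(2.119,3.000)
cell (2,3): code 0001 → (2.119,3.000)–(2.000,3.124)
total: 12 segments, chained into 2 closed loop(s), length Σ = 8.427468

segments=12 loops=2 length=8.427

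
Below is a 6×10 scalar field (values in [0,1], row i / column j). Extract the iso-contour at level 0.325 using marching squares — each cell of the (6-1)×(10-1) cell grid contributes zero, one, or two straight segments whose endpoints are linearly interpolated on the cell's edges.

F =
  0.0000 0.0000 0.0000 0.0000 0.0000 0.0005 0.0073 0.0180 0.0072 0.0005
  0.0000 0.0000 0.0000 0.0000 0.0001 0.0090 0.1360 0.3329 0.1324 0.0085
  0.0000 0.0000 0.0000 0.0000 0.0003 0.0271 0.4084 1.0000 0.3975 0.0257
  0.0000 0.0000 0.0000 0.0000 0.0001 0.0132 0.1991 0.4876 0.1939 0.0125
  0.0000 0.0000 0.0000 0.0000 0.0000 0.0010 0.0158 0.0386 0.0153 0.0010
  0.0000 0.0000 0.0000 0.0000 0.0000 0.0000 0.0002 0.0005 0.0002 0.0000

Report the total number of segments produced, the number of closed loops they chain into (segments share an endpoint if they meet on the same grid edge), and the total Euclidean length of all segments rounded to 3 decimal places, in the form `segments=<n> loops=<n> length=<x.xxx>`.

segments=12 loops=1 length=6.914

cell (0,6): code 0100 → (0.975,7.000)–(1.000,6.960)
cell (0,7): code 1000 → (1.000,7.039)–(0.975,7.000)
cell (1,5): code 0100 → (1.694,6.000)–(2.000,5.781)
cell (1,6): code 1110 → (1.000,6.960)–(1.694,6.000)
cell (1,7): code 1101 → (1.727,8.000)–(1.000,7.039)
cell (1,8): code 1000 → (2.000,8.195)–(1.727,8.000)
cell (2,5): code 0010 → (2.000,5.781)–(2.398,6.000)
cell (2,6): code 0111 → (2.398,6.000)–(3.000,6.436)
cell (2,7): code 1011 → (3.000,7.554)–(2.356,8.000)
cell (2,8): code 0001 → (2.356,8.000)–(2.000,8.195)
cell (3,6): code 0010 → (3.000,6.436)–(3.362,7.000)
cell (3,7): code 0001 → (3.362,7.000)–(3.000,7.554)
total: 12 segments, chained into 1 closed loop(s), length Σ = 6.913628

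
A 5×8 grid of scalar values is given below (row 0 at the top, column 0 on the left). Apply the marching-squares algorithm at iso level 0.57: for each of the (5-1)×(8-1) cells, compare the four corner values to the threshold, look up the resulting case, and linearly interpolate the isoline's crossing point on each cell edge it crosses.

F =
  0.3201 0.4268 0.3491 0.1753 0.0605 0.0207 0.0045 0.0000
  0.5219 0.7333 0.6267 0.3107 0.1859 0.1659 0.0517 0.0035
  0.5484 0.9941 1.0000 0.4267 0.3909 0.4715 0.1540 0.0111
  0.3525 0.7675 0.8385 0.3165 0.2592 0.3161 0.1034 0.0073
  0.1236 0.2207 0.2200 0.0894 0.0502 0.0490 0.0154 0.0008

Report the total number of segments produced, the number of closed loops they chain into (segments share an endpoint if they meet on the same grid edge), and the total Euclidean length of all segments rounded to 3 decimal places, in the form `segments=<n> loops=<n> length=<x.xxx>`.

segments=10 loops=1 length=8.838

cell (0,0): code 0100 → (0.467,1.000)–(1.000,0.228)
cell (0,1): code 1100 → (0.796,2.000)–(0.467,1.000)
cell (0,2): code 1000 → (1.000,2.179)–(0.796,2.000)
cell (1,0): code 0110 → (1.000,0.228)–(2.000,0.048)
cell (1,2): code 1001 → (2.000,2.750)–(1.000,2.179)
cell (2,0): code 0110 → (2.000,0.048)–(3.000,0.524)
cell (2,2): code 1001 → (3.000,2.514)–(2.000,2.750)
cell (3,0): code 0010 → (3.000,0.524)–(3.361,1.000)
cell (3,1): code 0011 → (3.361,1.000)–(3.434,2.000)
cell (3,2): code 0001 → (3.434,2.000)–(3.000,2.514)
total: 10 segments, chained into 1 closed loop(s), length Σ = 8.838024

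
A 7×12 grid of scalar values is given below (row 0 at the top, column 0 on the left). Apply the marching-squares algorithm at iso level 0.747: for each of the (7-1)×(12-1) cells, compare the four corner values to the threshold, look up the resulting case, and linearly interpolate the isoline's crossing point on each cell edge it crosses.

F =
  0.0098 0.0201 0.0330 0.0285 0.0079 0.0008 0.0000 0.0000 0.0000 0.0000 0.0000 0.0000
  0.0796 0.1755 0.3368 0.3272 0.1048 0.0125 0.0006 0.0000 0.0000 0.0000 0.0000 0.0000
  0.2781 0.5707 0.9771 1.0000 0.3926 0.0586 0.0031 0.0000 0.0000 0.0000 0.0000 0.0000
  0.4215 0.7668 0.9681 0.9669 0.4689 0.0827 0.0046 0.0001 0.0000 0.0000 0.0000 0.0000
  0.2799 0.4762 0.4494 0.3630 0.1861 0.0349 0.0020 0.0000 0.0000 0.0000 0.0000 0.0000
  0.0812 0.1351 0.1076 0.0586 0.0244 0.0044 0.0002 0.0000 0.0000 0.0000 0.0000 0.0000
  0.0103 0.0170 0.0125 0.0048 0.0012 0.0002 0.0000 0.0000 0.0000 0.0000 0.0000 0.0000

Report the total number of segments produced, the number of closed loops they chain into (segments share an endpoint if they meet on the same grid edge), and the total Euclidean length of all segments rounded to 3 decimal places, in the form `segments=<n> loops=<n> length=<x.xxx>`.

segments=10 loops=1 length=7.072

cell (1,1): code 0100 → (1.641,2.000)–(2.000,1.434)
cell (1,2): code 1100 → (1.624,3.000)–(1.641,2.000)
cell (1,3): code 1000 → (2.000,3.417)–(1.624,3.000)
cell (2,0): code 0100 → (2.899,1.000)–(3.000,0.943)
cell (2,1): code 1110 → (2.000,1.434)–(2.899,1.000)
cell (2,3): code 1001 → (3.000,3.442)–(2.000,3.417)
cell (3,0): code 0010 → (3.000,0.943)–(3.068,1.000)
cell (3,1): code 0011 → (3.068,1.000)–(3.426,2.000)
cell (3,2): code 0011 → (3.426,2.000)–(3.364,3.000)
cell (3,3): code 0001 → (3.364,3.000)–(3.000,3.442)
total: 10 segments, chained into 1 closed loop(s), length Σ = 7.072073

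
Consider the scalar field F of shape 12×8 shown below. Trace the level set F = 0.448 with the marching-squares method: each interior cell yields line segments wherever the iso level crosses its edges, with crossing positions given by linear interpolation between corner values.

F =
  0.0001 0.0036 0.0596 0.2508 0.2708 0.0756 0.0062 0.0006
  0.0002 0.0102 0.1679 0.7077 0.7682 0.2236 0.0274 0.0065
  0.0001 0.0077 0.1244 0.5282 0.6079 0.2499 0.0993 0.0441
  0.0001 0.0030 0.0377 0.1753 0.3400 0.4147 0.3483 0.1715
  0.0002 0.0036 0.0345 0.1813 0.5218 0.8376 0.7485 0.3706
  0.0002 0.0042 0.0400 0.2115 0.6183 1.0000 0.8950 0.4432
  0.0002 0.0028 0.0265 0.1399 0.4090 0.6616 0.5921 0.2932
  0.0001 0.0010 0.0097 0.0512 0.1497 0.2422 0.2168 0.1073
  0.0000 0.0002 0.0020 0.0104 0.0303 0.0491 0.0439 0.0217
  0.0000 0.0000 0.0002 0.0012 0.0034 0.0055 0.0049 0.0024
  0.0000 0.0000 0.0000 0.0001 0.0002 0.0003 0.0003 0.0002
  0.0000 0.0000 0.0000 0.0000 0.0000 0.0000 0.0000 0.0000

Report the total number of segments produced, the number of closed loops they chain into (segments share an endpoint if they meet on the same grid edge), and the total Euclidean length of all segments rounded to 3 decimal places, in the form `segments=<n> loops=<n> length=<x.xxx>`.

segments=20 loops=2 length=17.404

cell (0,2): code 0100 → (0.432,3.000)–(1.000,2.519)
cell (0,3): code 1100 → (0.356,4.000)–(0.432,3.000)
cell (0,4): code 1000 → (1.000,4.588)–(0.356,4.000)
cell (1,2): code 0110 → (1.000,2.519)–(2.000,2.801)
cell (1,4): code 1001 → (2.000,4.447)–(1.000,4.588)
cell (2,2): code 0010 → (2.000,2.801)–(2.227,3.000)
cell (2,3): code 0011 → (2.227,3.000)–(2.597,4.000)
cell (2,4): code 0001 → (2.597,4.000)–(2.000,4.447)
cell (3,3): code 0100 → (3.594,4.000)–(4.000,3.783)
cell (3,4): code 1100 → (3.079,5.000)–(3.594,4.000)
cell (3,5): code 1100 → (3.249,6.000)–(3.079,5.000)
cell (3,6): code 1000 → (4.000,6.795)–(3.249,6.000)
cell (4,3): code 0110 → (4.000,3.783)–(5.000,3.581)
cell (4,6): code 1001 → (5.000,6.989)–(4.000,6.795)
cell (5,3): code 0010 → (5.000,3.581)–(5.814,4.000)
cell (5,4): code 0111 → (5.814,4.000)–(6.000,4.154)
cell (5,6): code 1001 → (6.000,6.482)–(5.000,6.989)
cell (6,4): code 0010 → (6.000,4.154)–(6.509,5.000)
cell (6,5): code 0011 → (6.509,5.000)–(6.384,6.000)
cell (6,6): code 0001 → (6.384,6.000)–(6.000,6.482)
total: 20 segments, chained into 2 closed loop(s), length Σ = 17.403536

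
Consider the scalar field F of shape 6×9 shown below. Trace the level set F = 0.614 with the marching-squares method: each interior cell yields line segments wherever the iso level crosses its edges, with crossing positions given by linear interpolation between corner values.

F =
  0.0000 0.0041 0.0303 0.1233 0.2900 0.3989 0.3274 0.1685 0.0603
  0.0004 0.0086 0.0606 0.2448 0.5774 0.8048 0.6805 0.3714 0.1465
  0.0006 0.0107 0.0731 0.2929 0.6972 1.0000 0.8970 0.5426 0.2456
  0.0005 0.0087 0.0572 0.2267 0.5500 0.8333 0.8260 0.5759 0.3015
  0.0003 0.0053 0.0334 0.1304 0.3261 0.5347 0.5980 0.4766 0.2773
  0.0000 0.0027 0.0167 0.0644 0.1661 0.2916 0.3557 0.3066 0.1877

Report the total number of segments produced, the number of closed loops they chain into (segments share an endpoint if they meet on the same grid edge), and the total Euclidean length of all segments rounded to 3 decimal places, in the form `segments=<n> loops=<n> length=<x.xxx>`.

cell (0,4): code 0100 → (0.530,5.000)–(1.000,4.161)
cell (0,5): code 1100 → (0.812,6.000)–(0.530,5.000)
cell (0,6): code 1000 → (1.000,6.215)–(0.812,6.000)
cell (1,3): code 0100 → (1.306,4.000)–(2.000,3.794)
cell (1,4): code 1110 → (1.000,4.161)–(1.306,4.000)
cell (1,6): code 1001 → (2.000,6.799)–(1.000,6.215)
cell (2,3): code 0010 → (2.000,3.794)–(2.565,4.000)
cell (2,4): code 0111 → (2.565,4.000)–(3.000,4.226)
cell (2,6): code 1001 → (3.000,6.848)–(2.000,6.799)
cell (3,4): code 0010 → (3.000,4.226)–(3.734,5.000)
cell (3,5): code 0011 → (3.734,5.000)–(3.930,6.000)
cell (3,6): code 0001 → (3.930,6.000)–(3.000,6.848)
total: 12 segments, chained into 1 closed loop(s), length Σ = 9.950861

segments=12 loops=1 length=9.951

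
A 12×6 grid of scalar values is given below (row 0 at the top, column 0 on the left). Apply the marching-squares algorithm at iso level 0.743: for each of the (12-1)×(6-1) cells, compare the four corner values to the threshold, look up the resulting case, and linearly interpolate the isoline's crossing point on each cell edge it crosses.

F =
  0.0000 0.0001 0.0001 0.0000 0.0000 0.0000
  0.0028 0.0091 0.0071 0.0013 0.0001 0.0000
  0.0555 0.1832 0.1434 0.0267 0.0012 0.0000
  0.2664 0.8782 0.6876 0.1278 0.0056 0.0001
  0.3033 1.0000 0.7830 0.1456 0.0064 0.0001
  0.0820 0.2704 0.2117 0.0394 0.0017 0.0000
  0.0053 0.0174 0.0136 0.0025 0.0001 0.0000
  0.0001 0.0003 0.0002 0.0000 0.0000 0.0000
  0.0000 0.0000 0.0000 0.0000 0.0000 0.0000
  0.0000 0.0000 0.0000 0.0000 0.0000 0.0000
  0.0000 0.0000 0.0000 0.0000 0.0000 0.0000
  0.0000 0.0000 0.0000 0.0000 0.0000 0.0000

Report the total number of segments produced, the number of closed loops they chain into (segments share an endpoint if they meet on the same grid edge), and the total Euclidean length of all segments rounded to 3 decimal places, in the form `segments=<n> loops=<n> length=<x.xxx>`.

segments=8 loops=1 length=4.757

cell (2,0): code 0100 → (2.805,1.000)–(3.000,0.779)
cell (2,1): code 1000 → (3.000,1.709)–(2.805,1.000)
cell (3,0): code 0110 → (3.000,0.779)–(4.000,0.631)
cell (3,1): code 1101 → (3.581,2.000)–(3.000,1.709)
cell (3,2): code 1000 → (4.000,2.063)–(3.581,2.000)
cell (4,0): code 0010 → (4.000,0.631)–(4.352,1.000)
cell (4,1): code 0011 → (4.352,1.000)–(4.070,2.000)
cell (4,2): code 0001 → (4.070,2.000)–(4.000,2.063)
total: 8 segments, chained into 1 closed loop(s), length Σ = 4.757309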